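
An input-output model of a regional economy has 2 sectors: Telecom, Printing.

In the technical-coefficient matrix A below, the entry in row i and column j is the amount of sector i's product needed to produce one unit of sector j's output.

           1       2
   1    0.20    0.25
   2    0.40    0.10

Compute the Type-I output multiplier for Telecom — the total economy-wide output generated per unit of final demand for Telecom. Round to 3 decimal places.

I − A =
  [   0.80    -0.25]
  [  -0.40     0.90]
det(I−A) = (0.80)(0.90) − (-0.25)(-0.40) = 0.6200
adj(I−A) = [[0.90, 0.25], [0.40, 0.80]]
(I − A)⁻¹ = adj(I−A) / det(I−A) ≈
  [   1.4516     0.4032]
  [   0.6452     1.2903]
The output multiplier for sector j is the column-j sum of the Leontief inverse (I − A)⁻¹ = adj(I−A) / det(I−A).
Column 1 of adj(I−A): (0.90, 0.40); det(I−A) = 0.6200.
m_1 = (0.90 + 0.40) / 0.6200 = 1.30 / 0.6200 ≈ 2.097.

m_1 = 2.097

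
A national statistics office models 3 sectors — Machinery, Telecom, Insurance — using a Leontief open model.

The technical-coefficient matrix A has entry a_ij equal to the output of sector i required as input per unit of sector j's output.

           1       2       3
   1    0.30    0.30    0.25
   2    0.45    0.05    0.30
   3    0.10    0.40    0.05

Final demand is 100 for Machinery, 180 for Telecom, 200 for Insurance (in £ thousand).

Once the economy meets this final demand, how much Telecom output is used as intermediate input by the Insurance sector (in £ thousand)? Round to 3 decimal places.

z_23 = 166.174

I − A =
  [   0.70    -0.30    -0.25]
  [  -0.45     0.95    -0.30]
  [  -0.10    -0.40     0.95]
Cofactors of I−A, C_ij = (−1)^(i+j)·(minor ij) (rows/columns in the sector order above):
  C_11 = (0.95)(0.95) − (-0.30)(-0.40) = 0.7825
  C_12 = −[(-0.45)(0.95) − (-0.30)(-0.10)] = 0.4575
  C_13 = (-0.45)(-0.40) − (0.95)(-0.10) = 0.2750
  C_21 = −[(-0.30)(0.95) − (-0.25)(-0.40)] = 0.3850
  C_22 = (0.70)(0.95) − (-0.25)(-0.10) = 0.6400
  C_23 = −[(0.70)(-0.40) − (-0.30)(-0.10)] = 0.3100
  C_31 = (-0.30)(-0.30) − (-0.25)(0.95) = 0.3275
  C_32 = −[(0.70)(-0.30) − (-0.25)(-0.45)] = 0.3225
  C_33 = (0.70)(0.95) − (-0.30)(-0.45) = 0.5300
det(I−A) = Σ_j (I−A)_1j·C_1j = (0.70)(0.7825) + (-0.30)(0.4575) + (-0.25)(0.2750) = 0.34175
adj(I−A) = Cᵀ =
  [ 0.7825   0.3850   0.3275]
  [ 0.4575   0.6400   0.3225]
  [ 0.2750   0.3100   0.5300]
(I − A)⁻¹ = adj(I−A) / det(I−A) ≈
  [   2.2897     1.1266     0.9583]
  [   1.3387     1.8727     0.9437]
  [   0.8047     0.9071     1.5508]
First solve x = (I − A)⁻¹ d = adj(I−A)·d / det(I−A); in particular x_3 = (0.2750·100 + 0.3100·180 + 0.5300·200) / 0.34175 = 189.30 / 0.34175 ≈ 553.91368.
Intermediate flow from 2 to 3: z_23 = a_23 · x_3 = 0.30 × 189.30 / 0.34175 = 56.79 / 0.34175 ≈ 166.174.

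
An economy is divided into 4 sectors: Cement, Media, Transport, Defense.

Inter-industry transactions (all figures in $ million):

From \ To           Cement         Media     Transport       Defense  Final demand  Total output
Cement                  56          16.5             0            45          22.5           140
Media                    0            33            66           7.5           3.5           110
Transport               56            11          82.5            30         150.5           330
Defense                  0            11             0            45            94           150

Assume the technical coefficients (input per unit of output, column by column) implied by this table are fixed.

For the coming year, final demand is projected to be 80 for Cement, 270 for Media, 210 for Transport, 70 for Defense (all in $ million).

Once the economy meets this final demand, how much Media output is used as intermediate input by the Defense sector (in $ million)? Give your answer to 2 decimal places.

z_MD = 9.07

Technical coefficients a_ij = z_ij / X_j:
  a_CC = 56/140 = 0.40, a_MC = 0/140 = 0.00, a_TC = 56/140 = 0.40, a_DC = 0/140 = 0.00
  a_CM = 16.5/110 = 0.15, a_MM = 33/110 = 0.30, a_TM = 11/110 = 0.10, a_DM = 11/110 = 0.10
  a_CT = 0/330 = 0.00, a_MT = 66/330 = 0.20, a_TT = 82.5/330 = 0.25, a_DT = 0/330 = 0.00
  a_CD = 45/150 = 0.30, a_MD = 7.5/150 = 0.05, a_TD = 30/150 = 0.20, a_DD = 45/150 = 0.30
I − A =
  [   0.60    -0.15     0.00    -0.30]
  [   0.00     0.70    -0.20    -0.05]
  [  -0.40    -0.10     0.75    -0.20]
  [   0.00    -0.10     0.00     0.70]
Compute the cofactors C_ij = (−1)^(i+j)·(3×3 minor ij) of I−A; the adjugate is their transpose:
adj(I−A) = Cᵀ =
  [ 0.345750   0.101250   0.027000   0.163125]
  [ 0.056000   0.315000   0.084000   0.070500]
  [ 0.194000   0.108000   0.291000   0.174000]
  [ 0.008000   0.045000   0.012000   0.291000]
det(I−A) = Σ_j (I−A)_1j·C_1j = (0.60)(0.345750) + (-0.15)(0.056000) + (0.00)(0.194000) + (-0.30)(0.008000) = 0.19665
(I − A)⁻¹ = adj(I−A) / det(I−A) ≈
  [   1.7582     0.5149     0.1373     0.8295]
  [   0.2848     1.6018     0.4272     0.3585]
  [   0.9865     0.5492     1.4798     0.8848]
  [   0.0407     0.2288     0.0610     1.4798]
First solve x = (I − A)⁻¹ d = adj(I−A)·d / det(I−A); in particular x_D = (0.008000·80 + 0.045000·270 + 0.012000·210 + 0.291000·70) / 0.19665 = 35.68 / 0.19665 ≈ 181.4391.
Intermediate flow from M to D: z_MD = a_MD · x_D = 0.05 × 35.68 / 0.19665 = 1.784 / 0.19665 ≈ 9.07.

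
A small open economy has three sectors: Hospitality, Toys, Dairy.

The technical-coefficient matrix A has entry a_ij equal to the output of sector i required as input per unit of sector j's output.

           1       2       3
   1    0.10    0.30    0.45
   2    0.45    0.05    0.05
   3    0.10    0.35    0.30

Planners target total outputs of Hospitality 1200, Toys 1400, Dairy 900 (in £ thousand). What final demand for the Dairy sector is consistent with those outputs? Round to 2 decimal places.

d_3 = 20.00

I − A =
  [   0.90    -0.30    -0.45]
  [  -0.45     0.95    -0.05]
  [  -0.10    -0.35     0.70]
d = (I − A) x:
  d_1 = (+0.90)·1200 + (-0.30)·1400 + (-0.45)·900 = 255.00
  d_2 = (-0.45)·1200 + (+0.95)·1400 + (-0.05)·900 = 745.00
  d_3 = (-0.10)·1200 + (-0.35)·1400 + (+0.70)·900 = 20.00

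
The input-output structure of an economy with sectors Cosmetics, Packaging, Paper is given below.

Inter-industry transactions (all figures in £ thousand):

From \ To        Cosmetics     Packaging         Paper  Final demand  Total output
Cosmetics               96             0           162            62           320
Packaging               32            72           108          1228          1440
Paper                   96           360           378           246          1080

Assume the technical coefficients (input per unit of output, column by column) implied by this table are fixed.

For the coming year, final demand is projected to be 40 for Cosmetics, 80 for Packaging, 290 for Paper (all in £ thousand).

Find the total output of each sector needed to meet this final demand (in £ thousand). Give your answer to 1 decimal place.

x_1 = 184.7, x_2 = 166.3, x_3 = 595.4

Technical coefficients a_ij = z_ij / X_j:
  a_11 = 96/320 = 0.30, a_21 = 32/320 = 0.10, a_31 = 96/320 = 0.30
  a_12 = 0/1440 = 0.00, a_22 = 72/1440 = 0.05, a_32 = 360/1440 = 0.25
  a_13 = 162/1080 = 0.15, a_23 = 108/1080 = 0.10, a_33 = 378/1080 = 0.35
I − A =
  [   0.70     0.00    -0.15]
  [  -0.10     0.95    -0.10]
  [  -0.30    -0.25     0.65]
Cofactors of I−A, C_ij = (−1)^(i+j)·(minor ij) (rows/columns in the sector order above):
  C_11 = (0.95)(0.65) − (-0.10)(-0.25) = 0.5925
  C_12 = −[(-0.10)(0.65) − (-0.10)(-0.30)] = 0.0950
  C_13 = (-0.10)(-0.25) − (0.95)(-0.30) = 0.3100
  C_21 = −[(0.00)(0.65) − (-0.15)(-0.25)] = 0.0375
  C_22 = (0.70)(0.65) − (-0.15)(-0.30) = 0.4100
  C_23 = −[(0.70)(-0.25) − (0.00)(-0.30)] = 0.1750
  C_31 = (0.00)(-0.10) − (-0.15)(0.95) = 0.1425
  C_32 = −[(0.70)(-0.10) − (-0.15)(-0.10)] = 0.0850
  C_33 = (0.70)(0.95) − (0.00)(-0.10) = 0.6650
det(I−A) = Σ_j (I−A)_1j·C_1j = (0.70)(0.5925) + (0.00)(0.0950) + (-0.15)(0.3100) = 0.36825
adj(I−A) = Cᵀ =
  [ 0.5925   0.0375   0.1425]
  [ 0.0950   0.4100   0.0850]
  [ 0.3100   0.1750   0.6650]
(I − A)⁻¹ = adj(I−A) / det(I−A) ≈
  [   1.6090     0.1018     0.3870]
  [   0.2580     1.1134     0.2308]
  [   0.8418     0.4752     1.8058]
x = (I − A)⁻¹ d = adj(I−A)·d / det(I−A), with det(I−A) = 0.36825:
  x_1 = (0.5925·40 + 0.0375·80 + 0.1425·290) / 0.36825 = 68.025 / 0.36825 ≈ 184.7
  x_2 = (0.0950·40 + 0.4100·80 + 0.0850·290) / 0.36825 = 61.25 / 0.36825 ≈ 166.3
  x_3 = (0.3100·40 + 0.1750·80 + 0.6650·290) / 0.36825 = 219.25 / 0.36825 ≈ 595.4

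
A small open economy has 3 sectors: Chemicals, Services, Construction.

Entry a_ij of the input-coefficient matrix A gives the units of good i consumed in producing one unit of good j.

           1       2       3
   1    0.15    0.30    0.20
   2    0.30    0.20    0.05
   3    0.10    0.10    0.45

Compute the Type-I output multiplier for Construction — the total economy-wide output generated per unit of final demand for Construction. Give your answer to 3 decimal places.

m_3 = 2.923

I − A =
  [   0.85    -0.30    -0.20]
  [  -0.30     0.80    -0.05]
  [  -0.10    -0.10     0.55]
Cofactors of I−A, C_ij = (−1)^(i+j)·(minor ij) (rows/columns in the sector order above):
  C_11 = (0.80)(0.55) − (-0.05)(-0.10) = 0.4350
  C_12 = −[(-0.30)(0.55) − (-0.05)(-0.10)] = 0.1700
  C_13 = (-0.30)(-0.10) − (0.80)(-0.10) = 0.1100
  C_21 = −[(-0.30)(0.55) − (-0.20)(-0.10)] = 0.1850
  C_22 = (0.85)(0.55) − (-0.20)(-0.10) = 0.4475
  C_23 = −[(0.85)(-0.10) − (-0.30)(-0.10)] = 0.1150
  C_31 = (-0.30)(-0.05) − (-0.20)(0.80) = 0.1750
  C_32 = −[(0.85)(-0.05) − (-0.20)(-0.30)] = 0.1025
  C_33 = (0.85)(0.80) − (-0.30)(-0.30) = 0.5900
det(I−A) = Σ_j (I−A)_1j·C_1j = (0.85)(0.4350) + (-0.30)(0.1700) + (-0.20)(0.1100) = 0.29675
adj(I−A) = Cᵀ =
  [ 0.4350   0.1850   0.1750]
  [ 0.1700   0.4475   0.1025]
  [ 0.1100   0.1150   0.5900]
(I − A)⁻¹ = adj(I−A) / det(I−A) ≈
  [   1.4659     0.6234     0.5897]
  [   0.5729     1.5080     0.3454]
  [   0.3707     0.3875     1.9882]
The output multiplier for sector j is the column-j sum of the Leontief inverse (I − A)⁻¹ = adj(I−A) / det(I−A).
Column 3 of adj(I−A): (0.1750, 0.1025, 0.5900); det(I−A) = 0.29675.
m_3 = (0.1750 + 0.1025 + 0.5900) / 0.29675 = 0.8675 / 0.29675 ≈ 2.923.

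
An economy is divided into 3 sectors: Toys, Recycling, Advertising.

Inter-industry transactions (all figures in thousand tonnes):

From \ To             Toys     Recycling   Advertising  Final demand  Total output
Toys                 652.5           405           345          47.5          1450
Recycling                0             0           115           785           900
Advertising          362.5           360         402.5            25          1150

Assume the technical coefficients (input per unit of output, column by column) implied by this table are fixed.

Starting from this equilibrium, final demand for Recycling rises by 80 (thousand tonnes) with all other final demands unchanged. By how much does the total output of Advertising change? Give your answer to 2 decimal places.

Δx_A = 106.72

Technical coefficients a_ij = z_ij / X_j:
  a_TT = 652.5/1450 = 0.45, a_RT = 0/1450 = 0.00, a_AT = 362.5/1450 = 0.25
  a_TR = 405/900 = 0.45, a_RR = 0/900 = 0.00, a_AR = 360/900 = 0.40
  a_TA = 345/1150 = 0.30, a_RA = 115/1150 = 0.10, a_AA = 402.5/1150 = 0.35
I − A =
  [   0.55    -0.45    -0.30]
  [   0.00     1.00    -0.10]
  [  -0.25    -0.40     0.65]
Cofactors of I−A, C_ij = (−1)^(i+j)·(minor ij) (rows/columns in the sector order above):
  C_11 = (1.00)(0.65) − (-0.10)(-0.40) = 0.6100
  C_12 = −[(0.00)(0.65) − (-0.10)(-0.25)] = 0.0250
  C_13 = (0.00)(-0.40) − (1.00)(-0.25) = 0.2500
  C_21 = −[(-0.45)(0.65) − (-0.30)(-0.40)] = 0.4125
  C_22 = (0.55)(0.65) − (-0.30)(-0.25) = 0.2825
  C_23 = −[(0.55)(-0.40) − (-0.45)(-0.25)] = 0.3325
  C_31 = (-0.45)(-0.10) − (-0.30)(1.00) = 0.3450
  C_32 = −[(0.55)(-0.10) − (-0.30)(0.00)] = 0.0550
  C_33 = (0.55)(1.00) − (-0.45)(0.00) = 0.5500
det(I−A) = Σ_j (I−A)_1j·C_1j = (0.55)(0.6100) + (-0.45)(0.0250) + (-0.30)(0.2500) = 0.24925
adj(I−A) = Cᵀ =
  [ 0.6100   0.4125   0.3450]
  [ 0.0250   0.2825   0.0550]
  [ 0.2500   0.3325   0.5500]
(I − A)⁻¹ = adj(I−A) / det(I−A) ≈
  [   2.4473     1.6550     1.3842]
  [   0.1003     1.1334     0.2207]
  [   1.0030     1.3340     2.2066]
Δx = (I − A)⁻¹ Δd with Δd having +80 in the Recycling component and 0 elsewhere.
So Δx_A = L_AR · (+80), where L_AR = adj(I−A)_AR / det(I−A) = 0.3325 / 0.24925.
Δx_A = 0.3325 × (+80) / 0.24925 = 26.60 / 0.24925 ≈ 106.72.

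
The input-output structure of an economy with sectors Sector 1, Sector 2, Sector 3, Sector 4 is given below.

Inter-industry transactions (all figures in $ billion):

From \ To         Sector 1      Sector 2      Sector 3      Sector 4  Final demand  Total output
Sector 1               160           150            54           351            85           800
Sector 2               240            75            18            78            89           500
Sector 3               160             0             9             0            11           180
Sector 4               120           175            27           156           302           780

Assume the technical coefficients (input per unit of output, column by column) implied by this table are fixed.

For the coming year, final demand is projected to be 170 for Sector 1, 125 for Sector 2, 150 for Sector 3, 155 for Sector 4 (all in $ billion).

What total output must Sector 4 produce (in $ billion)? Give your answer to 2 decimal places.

Technical coefficients a_ij = z_ij / X_j:
  a_11 = 160/800 = 0.20, a_21 = 240/800 = 0.30, a_31 = 160/800 = 0.20, a_41 = 120/800 = 0.15
  a_12 = 150/500 = 0.30, a_22 = 75/500 = 0.15, a_32 = 0/500 = 0.00, a_42 = 175/500 = 0.35
  a_13 = 54/180 = 0.30, a_23 = 18/180 = 0.10, a_33 = 9/180 = 0.05, a_43 = 27/180 = 0.15
  a_14 = 351/780 = 0.45, a_24 = 78/780 = 0.10, a_34 = 0/780 = 0.00, a_44 = 156/780 = 0.20
I − A =
  [   0.80    -0.30    -0.30    -0.45]
  [  -0.30     0.85    -0.10    -0.10]
  [  -0.20     0.00     0.95     0.00]
  [  -0.15    -0.35    -0.15     0.80]
Compute the cofactors C_ij = (−1)^(i+j)·(3×3 minor ij) of I−A; the adjugate is their transpose:
adj(I−A) = Cᵀ =
  [ 0.612750   0.377625   0.295125   0.391875]
  [ 0.261250   0.482375   0.166000   0.207250]
  [ 0.129000   0.079500   0.334875   0.082500]
  [ 0.253375   0.296750   0.190750   0.503500]
det(I−A) = Σ_j (I−A)_1j·C_1j = (0.80)(0.612750) + (-0.30)(0.261250) + (-0.30)(0.129000) + (-0.45)(0.253375) = 0.25910625
(I − A)⁻¹ = adj(I−A) / det(I−A) ≈
  [   2.3649     1.4574     1.1390     1.5124]
  [   1.0083     1.8617     0.6407     0.7999]
  [   0.4979     0.3068     1.2924     0.3184]
  [   0.9779     1.1453     0.7362     1.9432]
x = (I − A)⁻¹ d = adj(I−A)·d / det(I−A), with det(I−A) = 0.25910625:
  x_1 = (0.612750·170 + 0.377625·125 + 0.295125·150 + 0.391875·155) / 0.25910625 = 256.38 / 0.25910625 ≈ 989.48
  x_2 = (0.261250·170 + 0.482375·125 + 0.166000·150 + 0.207250·155) / 0.25910625 = 161.733125 / 0.25910625 ≈ 624.20
  x_3 = (0.129000·170 + 0.079500·125 + 0.334875·150 + 0.082500·155) / 0.25910625 = 94.88625 / 0.25910625 ≈ 366.21
  x_4 = (0.253375·170 + 0.296750·125 + 0.190750·150 + 0.503500·155) / 0.25910625 = 186.8225 / 0.25910625 ≈ 721.03

x_4 = 721.03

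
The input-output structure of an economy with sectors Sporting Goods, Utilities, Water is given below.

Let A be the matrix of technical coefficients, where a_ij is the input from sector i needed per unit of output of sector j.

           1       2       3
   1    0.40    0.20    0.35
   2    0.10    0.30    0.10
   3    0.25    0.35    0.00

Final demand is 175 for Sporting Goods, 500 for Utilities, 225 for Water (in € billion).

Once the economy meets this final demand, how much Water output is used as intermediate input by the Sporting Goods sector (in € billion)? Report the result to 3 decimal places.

z_31 = 280.574

I − A =
  [   0.60    -0.20    -0.35]
  [  -0.10     0.70    -0.10]
  [  -0.25    -0.35     1.00]
Cofactors of I−A, C_ij = (−1)^(i+j)·(minor ij) (rows/columns in the sector order above):
  C_11 = (0.70)(1.00) − (-0.10)(-0.35) = 0.6650
  C_12 = −[(-0.10)(1.00) − (-0.10)(-0.25)] = 0.1250
  C_13 = (-0.10)(-0.35) − (0.70)(-0.25) = 0.2100
  C_21 = −[(-0.20)(1.00) − (-0.35)(-0.35)] = 0.3225
  C_22 = (0.60)(1.00) − (-0.35)(-0.25) = 0.5125
  C_23 = −[(0.60)(-0.35) − (-0.20)(-0.25)] = 0.2600
  C_31 = (-0.20)(-0.10) − (-0.35)(0.70) = 0.2650
  C_32 = −[(0.60)(-0.10) − (-0.35)(-0.10)] = 0.0950
  C_33 = (0.60)(0.70) − (-0.20)(-0.10) = 0.4000
det(I−A) = Σ_j (I−A)_1j·C_1j = (0.60)(0.6650) + (-0.20)(0.1250) + (-0.35)(0.2100) = 0.3005
adj(I−A) = Cᵀ =
  [ 0.6650   0.3225   0.2650]
  [ 0.1250   0.5125   0.0950]
  [ 0.2100   0.2600   0.4000]
(I − A)⁻¹ = adj(I−A) / det(I−A) ≈
  [   2.2130     1.0732     0.8819]
  [   0.4160     1.7055     0.3161]
  [   0.6988     0.8652     1.3311]
First solve x = (I − A)⁻¹ d = adj(I−A)·d / det(I−A); in particular x_1 = (0.6650·175 + 0.3225·500 + 0.2650·225) / 0.3005 = 337.25 / 0.3005 ≈ 1122.29617.
Intermediate flow from 3 to 1: z_31 = a_31 · x_1 = 0.25 × 337.25 / 0.3005 = 84.3125 / 0.3005 ≈ 280.574.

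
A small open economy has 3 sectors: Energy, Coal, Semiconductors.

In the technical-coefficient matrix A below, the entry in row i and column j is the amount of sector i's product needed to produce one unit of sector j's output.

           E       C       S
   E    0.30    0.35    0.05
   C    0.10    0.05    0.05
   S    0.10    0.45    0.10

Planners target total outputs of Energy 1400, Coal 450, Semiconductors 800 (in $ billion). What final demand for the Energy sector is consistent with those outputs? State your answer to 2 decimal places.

d_E = 782.50

I − A =
  [   0.70    -0.35    -0.05]
  [  -0.10     0.95    -0.05]
  [  -0.10    -0.45     0.90]
d = (I − A) x:
  d_E = (+0.70)·1400 + (-0.35)·450 + (-0.05)·800 = 782.50
  d_C = (-0.10)·1400 + (+0.95)·450 + (-0.05)·800 = 247.50
  d_S = (-0.10)·1400 + (-0.45)·450 + (+0.90)·800 = 377.50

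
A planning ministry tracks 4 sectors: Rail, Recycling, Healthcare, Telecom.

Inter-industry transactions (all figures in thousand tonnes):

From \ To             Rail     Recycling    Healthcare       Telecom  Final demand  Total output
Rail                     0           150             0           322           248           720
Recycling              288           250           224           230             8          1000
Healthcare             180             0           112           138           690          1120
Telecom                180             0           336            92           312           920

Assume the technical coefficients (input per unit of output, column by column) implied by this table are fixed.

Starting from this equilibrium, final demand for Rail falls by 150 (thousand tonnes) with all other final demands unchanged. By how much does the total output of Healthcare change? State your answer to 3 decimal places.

Δx_3 = -68.681

Technical coefficients a_ij = z_ij / X_j:
  a_11 = 0/720 = 0.00, a_21 = 288/720 = 0.40, a_31 = 180/720 = 0.25, a_41 = 180/720 = 0.25
  a_12 = 150/1000 = 0.15, a_22 = 250/1000 = 0.25, a_32 = 0/1000 = 0.00, a_42 = 0/1000 = 0.00
  a_13 = 0/1120 = 0.00, a_23 = 224/1120 = 0.20, a_33 = 112/1120 = 0.10, a_43 = 336/1120 = 0.30
  a_14 = 322/920 = 0.35, a_24 = 230/920 = 0.25, a_34 = 138/920 = 0.15, a_44 = 92/920 = 0.10
I − A =
  [   1.00    -0.15     0.00    -0.35]
  [  -0.40     0.75    -0.20    -0.25]
  [  -0.25     0.00     0.90    -0.15]
  [  -0.25     0.00    -0.30     0.90]
Compute the cofactors C_ij = (−1)^(i+j)·(3×3 minor ij) of I−A; the adjugate is their transpose:
adj(I−A) = Cᵀ =
  [ 0.573750   0.114750   0.117000   0.274500]
  [ 0.433500   0.660000   0.279500   0.398500]
  [ 0.196875   0.039375   0.546000   0.178500]
  [ 0.225000   0.045000   0.214500   0.613500]
det(I−A) = Σ_j (I−A)_1j·C_1j = (1.00)(0.573750) + (-0.15)(0.433500) + (0.00)(0.196875) + (-0.35)(0.225000) = 0.429975
(I − A)⁻¹ = adj(I−A) / det(I−A) ≈
  [   1.3344     0.2669     0.2721     0.6384]
  [   1.0082     1.5350     0.6500     0.9268]
  [   0.4579     0.0916     1.2698     0.4151]
  [   0.5233     0.1047     0.4989     1.4268]
Δx = (I − A)⁻¹ Δd with Δd having -150 in the Rail component and 0 elsewhere.
So Δx_3 = L_31 · (-150), where L_31 = adj(I−A)_31 / det(I−A) = 0.196875 / 0.429975.
Δx_3 = 0.196875 × (-150) / 0.429975 = -29.53125 / 0.429975 ≈ -68.681.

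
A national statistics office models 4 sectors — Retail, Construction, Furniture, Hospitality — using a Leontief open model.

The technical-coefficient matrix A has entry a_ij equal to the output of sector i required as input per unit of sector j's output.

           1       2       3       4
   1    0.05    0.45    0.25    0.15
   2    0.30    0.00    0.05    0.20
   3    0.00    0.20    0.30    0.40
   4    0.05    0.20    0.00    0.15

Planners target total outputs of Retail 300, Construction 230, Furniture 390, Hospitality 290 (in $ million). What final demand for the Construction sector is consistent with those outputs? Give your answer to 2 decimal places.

d_2 = 62.50

I − A =
  [   0.95    -0.45    -0.25    -0.15]
  [  -0.30     1.00    -0.05    -0.20]
  [   0.00    -0.20     0.70    -0.40]
  [  -0.05    -0.20     0.00     0.85]
d = (I − A) x:
  d_1 = (+0.95)·300 + (-0.45)·230 + (-0.25)·390 + (-0.15)·290 = 40.50
  d_2 = (-0.30)·300 + (+1.00)·230 + (-0.05)·390 + (-0.20)·290 = 62.50
  d_3 = (+0.00)·300 + (-0.20)·230 + (+0.70)·390 + (-0.40)·290 = 111.00
  d_4 = (-0.05)·300 + (-0.20)·230 + (+0.00)·390 + (+0.85)·290 = 185.50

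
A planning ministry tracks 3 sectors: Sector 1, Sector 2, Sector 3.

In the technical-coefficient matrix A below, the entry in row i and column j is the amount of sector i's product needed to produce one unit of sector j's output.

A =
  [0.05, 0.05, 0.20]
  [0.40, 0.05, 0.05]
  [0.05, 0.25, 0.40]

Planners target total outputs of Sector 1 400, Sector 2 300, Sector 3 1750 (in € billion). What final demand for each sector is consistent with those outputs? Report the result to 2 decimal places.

I − A =
  [   0.95    -0.05    -0.20]
  [  -0.40     0.95    -0.05]
  [  -0.05    -0.25     0.60]
d = (I − A) x:
  d_1 = (+0.95)·400 + (-0.05)·300 + (-0.20)·1750 = 15.00
  d_2 = (-0.40)·400 + (+0.95)·300 + (-0.05)·1750 = 37.50
  d_3 = (-0.05)·400 + (-0.25)·300 + (+0.60)·1750 = 955.00

d_1 = 15.00, d_2 = 37.50, d_3 = 955.00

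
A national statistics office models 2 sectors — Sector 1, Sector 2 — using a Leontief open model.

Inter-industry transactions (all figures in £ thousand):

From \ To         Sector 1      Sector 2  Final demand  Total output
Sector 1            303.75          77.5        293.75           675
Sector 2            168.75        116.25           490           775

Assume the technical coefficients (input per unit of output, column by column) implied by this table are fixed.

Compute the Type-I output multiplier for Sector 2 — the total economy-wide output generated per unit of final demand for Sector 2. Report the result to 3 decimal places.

Technical coefficients a_ij = z_ij / X_j:
  a_11 = 303.75/675 = 0.45, a_21 = 168.75/675 = 0.25
  a_12 = 77.5/775 = 0.10, a_22 = 116.25/775 = 0.15
I − A =
  [   0.55    -0.10]
  [  -0.25     0.85]
det(I−A) = (0.55)(0.85) − (-0.10)(-0.25) = 0.4425
adj(I−A) = [[0.85, 0.10], [0.25, 0.55]]
(I − A)⁻¹ = adj(I−A) / det(I−A) ≈
  [   1.9209     0.2260]
  [   0.5650     1.2429]
The output multiplier for sector j is the column-j sum of the Leontief inverse (I − A)⁻¹ = adj(I−A) / det(I−A).
Column 2 of adj(I−A): (0.10, 0.55); det(I−A) = 0.4425.
m_2 = (0.10 + 0.55) / 0.4425 = 0.65 / 0.4425 ≈ 1.469.

m_2 = 1.469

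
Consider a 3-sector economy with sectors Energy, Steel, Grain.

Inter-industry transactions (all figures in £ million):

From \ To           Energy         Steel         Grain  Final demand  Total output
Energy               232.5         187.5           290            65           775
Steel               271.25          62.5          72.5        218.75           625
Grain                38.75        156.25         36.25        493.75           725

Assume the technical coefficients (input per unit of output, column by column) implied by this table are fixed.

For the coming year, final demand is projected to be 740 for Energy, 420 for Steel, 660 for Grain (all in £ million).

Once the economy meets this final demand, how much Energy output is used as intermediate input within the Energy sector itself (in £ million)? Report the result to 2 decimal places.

Technical coefficients a_ij = z_ij / X_j:
  a_EE = 232.5/775 = 0.30, a_SE = 271.25/775 = 0.35, a_GE = 38.75/775 = 0.05
  a_ES = 187.5/625 = 0.30, a_SS = 62.5/625 = 0.10, a_GS = 156.25/625 = 0.25
  a_EG = 290/725 = 0.40, a_SG = 72.5/725 = 0.10, a_GG = 36.25/725 = 0.05
I − A =
  [   0.70    -0.30    -0.40]
  [  -0.35     0.90    -0.10]
  [  -0.05    -0.25     0.95]
Cofactors of I−A, C_ij = (−1)^(i+j)·(minor ij) (rows/columns in the sector order above):
  C_11 = (0.90)(0.95) − (-0.10)(-0.25) = 0.8300
  C_12 = −[(-0.35)(0.95) − (-0.10)(-0.05)] = 0.3375
  C_13 = (-0.35)(-0.25) − (0.90)(-0.05) = 0.1325
  C_21 = −[(-0.30)(0.95) − (-0.40)(-0.25)] = 0.3850
  C_22 = (0.70)(0.95) − (-0.40)(-0.05) = 0.6450
  C_23 = −[(0.70)(-0.25) − (-0.30)(-0.05)] = 0.1900
  C_31 = (-0.30)(-0.10) − (-0.40)(0.90) = 0.3900
  C_32 = −[(0.70)(-0.10) − (-0.40)(-0.35)] = 0.2100
  C_33 = (0.70)(0.90) − (-0.30)(-0.35) = 0.5250
det(I−A) = Σ_j (I−A)_1j·C_1j = (0.70)(0.8300) + (-0.30)(0.3375) + (-0.40)(0.1325) = 0.42675
adj(I−A) = Cᵀ =
  [ 0.8300   0.3850   0.3900]
  [ 0.3375   0.6450   0.2100]
  [ 0.1325   0.1900   0.5250]
(I − A)⁻¹ = adj(I−A) / det(I−A) ≈
  [   1.9449     0.9022     0.9139]
  [   0.7909     1.5114     0.4921]
  [   0.3105     0.4452     1.2302]
First solve x = (I − A)⁻¹ d = adj(I−A)·d / det(I−A); in particular x_E = (0.8300·740 + 0.3850·420 + 0.3900·660) / 0.42675 = 1033.30 / 0.42675 ≈ 2421.3240.
Intermediate flow from E to E: z_EE = a_EE · x_E = 0.30 × 1033.30 / 0.42675 = 309.99 / 0.42675 ≈ 726.40.

z_EE = 726.40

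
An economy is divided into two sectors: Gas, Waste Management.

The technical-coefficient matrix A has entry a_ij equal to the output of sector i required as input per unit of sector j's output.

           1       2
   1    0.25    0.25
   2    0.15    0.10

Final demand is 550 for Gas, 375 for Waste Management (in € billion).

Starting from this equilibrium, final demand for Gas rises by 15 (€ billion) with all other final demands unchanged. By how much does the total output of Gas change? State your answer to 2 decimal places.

Δx_1 = 21.18

I − A =
  [   0.75    -0.25]
  [  -0.15     0.90]
det(I−A) = (0.75)(0.90) − (-0.25)(-0.15) = 0.6375
adj(I−A) = [[0.90, 0.25], [0.15, 0.75]]
(I − A)⁻¹ = adj(I−A) / det(I−A) ≈
  [   1.4118     0.3922]
  [   0.2353     1.1765]
Δx = (I − A)⁻¹ Δd with Δd having +15 in the Gas component and 0 elsewhere.
So Δx_1 = L_11 · (+15), where L_11 = adj(I−A)_11 / det(I−A) = 0.90 / 0.6375.
Δx_1 = 0.90 × (+15) / 0.6375 = 13.50 / 0.6375 ≈ 21.18.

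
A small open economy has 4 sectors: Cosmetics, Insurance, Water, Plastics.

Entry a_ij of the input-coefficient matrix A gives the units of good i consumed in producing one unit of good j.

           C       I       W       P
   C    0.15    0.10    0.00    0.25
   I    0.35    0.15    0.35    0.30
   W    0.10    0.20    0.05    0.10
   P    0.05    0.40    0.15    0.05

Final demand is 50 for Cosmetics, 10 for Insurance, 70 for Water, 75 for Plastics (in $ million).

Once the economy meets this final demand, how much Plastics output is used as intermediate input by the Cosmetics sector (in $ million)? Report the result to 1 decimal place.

z_PC = 7.0

I − A =
  [   0.85    -0.10     0.00    -0.25]
  [  -0.35     0.85    -0.35    -0.30]
  [  -0.10    -0.20     0.95    -0.10]
  [  -0.05    -0.40    -0.15     0.95]
Compute the cofactors C_ij = (−1)^(i+j)·(3×3 minor ij) of I−A; the adjugate is their transpose:
adj(I−A) = Cᵀ =
  [ 0.550875   0.191250   0.104625   0.216375]
  [ 0.364375   0.738750   0.329625   0.363875]
  [ 0.156500   0.213000   0.504000   0.161500]
  [ 0.207125   0.354750   0.223875   0.590125]
det(I−A) = Σ_j (I−A)_1j·C_1j = (0.85)(0.550875) + (-0.10)(0.364375) + (0.00)(0.156500) + (-0.25)(0.207125) = 0.380025
(I − A)⁻¹ = adj(I−A) / det(I−A) ≈
  [   1.4496     0.5033     0.2753     0.5694]
  [   0.9588     1.9440     0.8674     0.9575]
  [   0.4118     0.5605     1.3262     0.4250]
  [   0.5450     0.9335     0.5891     1.5529]
First solve x = (I − A)⁻¹ d = adj(I−A)·d / det(I−A); in particular x_C = (0.550875·50 + 0.191250·10 + 0.104625·70 + 0.216375·75) / 0.380025 = 53.008125 / 0.380025 ≈ 139.486.
Intermediate flow from P to C: z_PC = a_PC · x_C = 0.05 × 53.008125 / 0.380025 = 2.65040625 / 0.380025 ≈ 7.0.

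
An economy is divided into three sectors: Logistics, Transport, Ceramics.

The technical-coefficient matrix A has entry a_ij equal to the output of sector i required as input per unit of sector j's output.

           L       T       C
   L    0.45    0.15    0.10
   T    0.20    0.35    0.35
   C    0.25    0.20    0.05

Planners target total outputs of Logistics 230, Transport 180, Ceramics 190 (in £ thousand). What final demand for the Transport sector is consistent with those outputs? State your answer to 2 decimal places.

d_T = 4.50

I − A =
  [   0.55    -0.15    -0.10]
  [  -0.20     0.65    -0.35]
  [  -0.25    -0.20     0.95]
d = (I − A) x:
  d_L = (+0.55)·230 + (-0.15)·180 + (-0.10)·190 = 80.50
  d_T = (-0.20)·230 + (+0.65)·180 + (-0.35)·190 = 4.50
  d_C = (-0.25)·230 + (-0.20)·180 + (+0.95)·190 = 87.00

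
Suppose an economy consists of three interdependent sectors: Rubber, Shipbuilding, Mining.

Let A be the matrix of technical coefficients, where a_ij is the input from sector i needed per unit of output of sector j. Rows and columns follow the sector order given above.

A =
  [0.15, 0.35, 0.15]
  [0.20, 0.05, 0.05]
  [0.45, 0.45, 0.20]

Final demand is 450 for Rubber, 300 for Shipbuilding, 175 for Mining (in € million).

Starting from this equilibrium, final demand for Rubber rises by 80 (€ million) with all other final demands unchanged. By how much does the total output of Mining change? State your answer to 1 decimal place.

I − A =
  [   0.85    -0.35    -0.15]
  [  -0.20     0.95    -0.05]
  [  -0.45    -0.45     0.80]
Cofactors of I−A, C_ij = (−1)^(i+j)·(minor ij) (rows/columns in the sector order above):
  C_11 = (0.95)(0.80) − (-0.05)(-0.45) = 0.7375
  C_12 = −[(-0.20)(0.80) − (-0.05)(-0.45)] = 0.1825
  C_13 = (-0.20)(-0.45) − (0.95)(-0.45) = 0.5175
  C_21 = −[(-0.35)(0.80) − (-0.15)(-0.45)] = 0.3475
  C_22 = (0.85)(0.80) − (-0.15)(-0.45) = 0.6125
  C_23 = −[(0.85)(-0.45) − (-0.35)(-0.45)] = 0.5400
  C_31 = (-0.35)(-0.05) − (-0.15)(0.95) = 0.1600
  C_32 = −[(0.85)(-0.05) − (-0.15)(-0.20)] = 0.0725
  C_33 = (0.85)(0.95) − (-0.35)(-0.20) = 0.7375
det(I−A) = Σ_j (I−A)_1j·C_1j = (0.85)(0.7375) + (-0.35)(0.1825) + (-0.15)(0.5175) = 0.485375
adj(I−A) = Cᵀ =
  [ 0.7375   0.3475   0.1600]
  [ 0.1825   0.6125   0.0725]
  [ 0.5175   0.5400   0.7375]
(I − A)⁻¹ = adj(I−A) / det(I−A) ≈
  [   1.5194     0.7159     0.3296]
  [   0.3760     1.2619     0.1494]
  [   1.0662     1.1125     1.5194]
Δx = (I − A)⁻¹ Δd with Δd having +80 in the Rubber component and 0 elsewhere.
So Δx_3 = L_31 · (+80), where L_31 = adj(I−A)_31 / det(I−A) = 0.5175 / 0.485375.
Δx_3 = 0.5175 × (+80) / 0.485375 = 41.40 / 0.485375 ≈ 85.3.

Δx_3 = 85.3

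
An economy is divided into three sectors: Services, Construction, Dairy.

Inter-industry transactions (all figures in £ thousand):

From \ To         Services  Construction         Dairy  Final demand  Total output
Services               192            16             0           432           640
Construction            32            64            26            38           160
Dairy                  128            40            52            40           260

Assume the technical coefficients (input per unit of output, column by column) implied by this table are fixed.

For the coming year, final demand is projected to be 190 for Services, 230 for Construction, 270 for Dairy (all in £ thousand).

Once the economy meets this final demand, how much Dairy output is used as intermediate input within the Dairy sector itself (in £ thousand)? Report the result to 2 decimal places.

Technical coefficients a_ij = z_ij / X_j:
  a_11 = 192/640 = 0.30, a_21 = 32/640 = 0.05, a_31 = 128/640 = 0.20
  a_12 = 16/160 = 0.10, a_22 = 64/160 = 0.40, a_32 = 40/160 = 0.25
  a_13 = 0/260 = 0.00, a_23 = 26/260 = 0.10, a_33 = 52/260 = 0.20
I − A =
  [   0.70    -0.10     0.00]
  [  -0.05     0.60    -0.10]
  [  -0.20    -0.25     0.80]
Cofactors of I−A, C_ij = (−1)^(i+j)·(minor ij) (rows/columns in the sector order above):
  C_11 = (0.60)(0.80) − (-0.10)(-0.25) = 0.4550
  C_12 = −[(-0.05)(0.80) − (-0.10)(-0.20)] = 0.0600
  C_13 = (-0.05)(-0.25) − (0.60)(-0.20) = 0.1325
  C_21 = −[(-0.10)(0.80) − (0.00)(-0.25)] = 0.0800
  C_22 = (0.70)(0.80) − (0.00)(-0.20) = 0.5600
  C_23 = −[(0.70)(-0.25) − (-0.10)(-0.20)] = 0.1950
  C_31 = (-0.10)(-0.10) − (0.00)(0.60) = 0.0100
  C_32 = −[(0.70)(-0.10) − (0.00)(-0.05)] = 0.0700
  C_33 = (0.70)(0.60) − (-0.10)(-0.05) = 0.4150
det(I−A) = Σ_j (I−A)_1j·C_1j = (0.70)(0.4550) + (-0.10)(0.0600) + (0.00)(0.1325) = 0.3125
adj(I−A) = Cᵀ =
  [ 0.4550   0.0800   0.0100]
  [ 0.0600   0.5600   0.0700]
  [ 0.1325   0.1950   0.4150]
(I − A)⁻¹ = adj(I−A) / det(I−A) ≈
  [   1.4560     0.2560     0.0320]
  [   0.1920     1.7920     0.2240]
  [   0.4240     0.6240     1.3280]
First solve x = (I − A)⁻¹ d = adj(I−A)·d / det(I−A); in particular x_3 = (0.1325·190 + 0.1950·230 + 0.4150·270) / 0.3125 = 182.075 / 0.3125 = 582.6400.
Intermediate flow from 3 to 3: z_33 = a_33 · x_3 = 0.20 × 182.075 / 0.3125 = 36.415 / 0.3125 ≈ 116.53.

z_33 = 116.53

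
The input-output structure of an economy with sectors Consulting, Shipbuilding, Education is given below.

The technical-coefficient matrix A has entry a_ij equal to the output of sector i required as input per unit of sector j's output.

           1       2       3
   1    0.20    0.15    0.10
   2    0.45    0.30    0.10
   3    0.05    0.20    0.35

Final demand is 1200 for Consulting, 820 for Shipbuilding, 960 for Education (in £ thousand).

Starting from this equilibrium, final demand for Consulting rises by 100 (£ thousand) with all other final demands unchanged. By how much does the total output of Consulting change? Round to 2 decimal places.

Δx_1 = 149.55

I − A =
  [   0.80    -0.15    -0.10]
  [  -0.45     0.70    -0.10]
  [  -0.05    -0.20     0.65]
Cofactors of I−A, C_ij = (−1)^(i+j)·(minor ij) (rows/columns in the sector order above):
  C_11 = (0.70)(0.65) − (-0.10)(-0.20) = 0.4350
  C_12 = −[(-0.45)(0.65) − (-0.10)(-0.05)] = 0.2975
  C_13 = (-0.45)(-0.20) − (0.70)(-0.05) = 0.1250
  C_21 = −[(-0.15)(0.65) − (-0.10)(-0.20)] = 0.1175
  C_22 = (0.80)(0.65) − (-0.10)(-0.05) = 0.5150
  C_23 = −[(0.80)(-0.20) − (-0.15)(-0.05)] = 0.1675
  C_31 = (-0.15)(-0.10) − (-0.10)(0.70) = 0.0850
  C_32 = −[(0.80)(-0.10) − (-0.10)(-0.45)] = 0.1250
  C_33 = (0.80)(0.70) − (-0.15)(-0.45) = 0.4925
det(I−A) = Σ_j (I−A)_1j·C_1j = (0.80)(0.4350) + (-0.15)(0.2975) + (-0.10)(0.1250) = 0.290875
adj(I−A) = Cᵀ =
  [ 0.4350   0.1175   0.0850]
  [ 0.2975   0.5150   0.1250]
  [ 0.1250   0.1675   0.4925]
(I − A)⁻¹ = adj(I−A) / det(I−A) ≈
  [   1.4955     0.4040     0.2922]
  [   1.0228     1.7705     0.4297]
  [   0.4297     0.5758     1.6932]
Δx = (I − A)⁻¹ Δd with Δd having +100 in the Consulting component and 0 elsewhere.
So Δx_1 = L_11 · (+100), where L_11 = adj(I−A)_11 / det(I−A) = 0.4350 / 0.290875.
Δx_1 = 0.4350 × (+100) / 0.290875 = 43.50 / 0.290875 ≈ 149.55.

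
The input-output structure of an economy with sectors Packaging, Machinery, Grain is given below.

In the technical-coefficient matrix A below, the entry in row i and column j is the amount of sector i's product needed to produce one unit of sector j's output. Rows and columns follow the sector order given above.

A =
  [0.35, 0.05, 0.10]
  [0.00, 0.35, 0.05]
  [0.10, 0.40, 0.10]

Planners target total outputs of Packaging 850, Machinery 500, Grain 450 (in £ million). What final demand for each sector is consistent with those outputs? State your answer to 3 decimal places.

I − A =
  [   0.65    -0.05    -0.10]
  [   0.00     0.65    -0.05]
  [  -0.10    -0.40     0.90]
d = (I − A) x:
  d_P = (+0.65)·850 + (-0.05)·500 + (-0.10)·450 = 482.500
  d_M = (+0.00)·850 + (+0.65)·500 + (-0.05)·450 = 302.500
  d_G = (-0.10)·850 + (-0.40)·500 + (+0.90)·450 = 120.000

d_P = 482.500, d_M = 302.500, d_G = 120.000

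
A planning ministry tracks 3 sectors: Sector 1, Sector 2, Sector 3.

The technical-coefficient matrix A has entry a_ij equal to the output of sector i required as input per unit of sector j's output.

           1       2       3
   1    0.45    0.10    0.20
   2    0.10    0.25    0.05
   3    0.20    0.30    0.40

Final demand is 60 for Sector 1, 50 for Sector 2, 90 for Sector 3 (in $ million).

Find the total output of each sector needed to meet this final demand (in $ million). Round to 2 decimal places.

I − A =
  [   0.55    -0.10    -0.20]
  [  -0.10     0.75    -0.05]
  [  -0.20    -0.30     0.60]
Cofactors of I−A, C_ij = (−1)^(i+j)·(minor ij) (rows/columns in the sector order above):
  C_11 = (0.75)(0.60) − (-0.05)(-0.30) = 0.4350
  C_12 = −[(-0.10)(0.60) − (-0.05)(-0.20)] = 0.0700
  C_13 = (-0.10)(-0.30) − (0.75)(-0.20) = 0.1800
  C_21 = −[(-0.10)(0.60) − (-0.20)(-0.30)] = 0.1200
  C_22 = (0.55)(0.60) − (-0.20)(-0.20) = 0.2900
  C_23 = −[(0.55)(-0.30) − (-0.10)(-0.20)] = 0.1850
  C_31 = (-0.10)(-0.05) − (-0.20)(0.75) = 0.1550
  C_32 = −[(0.55)(-0.05) − (-0.20)(-0.10)] = 0.0475
  C_33 = (0.55)(0.75) − (-0.10)(-0.10) = 0.4025
det(I−A) = Σ_j (I−A)_1j·C_1j = (0.55)(0.4350) + (-0.10)(0.0700) + (-0.20)(0.1800) = 0.19625
adj(I−A) = Cᵀ =
  [ 0.4350   0.1200   0.1550]
  [ 0.0700   0.2900   0.0475]
  [ 0.1800   0.1850   0.4025]
(I − A)⁻¹ = adj(I−A) / det(I−A) ≈
  [   2.2166     0.6115     0.7898]
  [   0.3567     1.4777     0.2420]
  [   0.9172     0.9427     2.0510]
x = (I − A)⁻¹ d = adj(I−A)·d / det(I−A), with det(I−A) = 0.19625:
  x_1 = (0.4350·60 + 0.1200·50 + 0.1550·90) / 0.19625 = 46.05 / 0.19625 ≈ 234.65
  x_2 = (0.0700·60 + 0.2900·50 + 0.0475·90) / 0.19625 = 22.975 / 0.19625 ≈ 117.07
  x_3 = (0.1800·60 + 0.1850·50 + 0.4025·90) / 0.19625 = 56.275 / 0.19625 ≈ 286.75

x_1 = 234.65, x_2 = 117.07, x_3 = 286.75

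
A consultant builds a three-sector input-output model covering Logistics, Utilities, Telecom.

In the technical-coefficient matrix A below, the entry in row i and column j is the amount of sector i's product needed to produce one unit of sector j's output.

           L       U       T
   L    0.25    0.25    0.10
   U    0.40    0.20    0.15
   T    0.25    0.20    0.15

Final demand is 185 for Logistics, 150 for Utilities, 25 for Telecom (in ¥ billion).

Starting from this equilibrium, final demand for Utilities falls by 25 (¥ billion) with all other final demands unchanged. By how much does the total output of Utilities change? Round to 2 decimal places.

I − A =
  [   0.75    -0.25    -0.10]
  [  -0.40     0.80    -0.15]
  [  -0.25    -0.20     0.85]
Cofactors of I−A, C_ij = (−1)^(i+j)·(minor ij) (rows/columns in the sector order above):
  C_11 = (0.80)(0.85) − (-0.15)(-0.20) = 0.6500
  C_12 = −[(-0.40)(0.85) − (-0.15)(-0.25)] = 0.3775
  C_13 = (-0.40)(-0.20) − (0.80)(-0.25) = 0.2800
  C_21 = −[(-0.25)(0.85) − (-0.10)(-0.20)] = 0.2325
  C_22 = (0.75)(0.85) − (-0.10)(-0.25) = 0.6125
  C_23 = −[(0.75)(-0.20) − (-0.25)(-0.25)] = 0.2125
  C_31 = (-0.25)(-0.15) − (-0.10)(0.80) = 0.1175
  C_32 = −[(0.75)(-0.15) − (-0.10)(-0.40)] = 0.1525
  C_33 = (0.75)(0.80) − (-0.25)(-0.40) = 0.5000
det(I−A) = Σ_j (I−A)_1j·C_1j = (0.75)(0.6500) + (-0.25)(0.3775) + (-0.10)(0.2800) = 0.365125
adj(I−A) = Cᵀ =
  [ 0.6500   0.2325   0.1175]
  [ 0.3775   0.6125   0.1525]
  [ 0.2800   0.2125   0.5000]
(I − A)⁻¹ = adj(I−A) / det(I−A) ≈
  [   1.7802     0.6368     0.3218]
  [   1.0339     1.6775     0.4177]
  [   0.7669     0.5820     1.3694]
Δx = (I − A)⁻¹ Δd with Δd having -25 in the Utilities component and 0 elsewhere.
So Δx_U = L_UU · (-25), where L_UU = adj(I−A)_UU / det(I−A) = 0.6125 / 0.365125.
Δx_U = 0.6125 × (-25) / 0.365125 = -15.3125 / 0.365125 ≈ -41.94.

Δx_U = -41.94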